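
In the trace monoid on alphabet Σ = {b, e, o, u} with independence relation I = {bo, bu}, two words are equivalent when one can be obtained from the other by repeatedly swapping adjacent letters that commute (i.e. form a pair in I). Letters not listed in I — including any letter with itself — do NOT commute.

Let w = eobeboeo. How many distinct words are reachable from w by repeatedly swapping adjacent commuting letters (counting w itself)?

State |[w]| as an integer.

4

0(e) covers ∅
1(o) covers 0:e
2(b) covers 0:e
3(e) covers 1:o, 2:b
4(b) covers 3:e
5(o) covers 3:e
6(e) covers 4:b, 5:o
7(o) covers 6:e
floor of heap: 0:e
completions by unplaced set U, small U first (add the entries for U minus each lowest piece of U):
  |U|=1: {7}:1
  |U|=2: {6,7}:1
  |U|=3: {4,6,7}:1  {5,6,7}:1
  |U|=4: {4,5,6,7}:2
  |U|=5: {3,4,5,6,7}:2
  |U|=6: {1,3,4,5,6,7}:2  {2,3,4,5,6,7}:2
  start at 0(e): 4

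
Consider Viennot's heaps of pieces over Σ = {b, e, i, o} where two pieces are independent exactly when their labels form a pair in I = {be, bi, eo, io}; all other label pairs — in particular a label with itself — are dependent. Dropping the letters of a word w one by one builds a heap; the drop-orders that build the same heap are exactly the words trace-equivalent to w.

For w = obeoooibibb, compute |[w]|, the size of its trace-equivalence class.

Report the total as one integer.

165

#0=o has no predecessor
#1=b depends on [0:o]
#2=e has no predecessor
#3=o depends on [1:b]
#4=o depends on [3:o]
#5=o depends on [4:o]
#6=i depends on [2:e]
#7=b depends on [5:o]
#8=i depends on [6:i]
#9=b depends on [7:b]
#10=b depends on [9:b]
sources: [0:o, 2:e]
N(rest) = Σ N(rest − s) over sources s of rest; N(one piece) = 1:
  size 1 → [8]=1  [10]=1
  size 2 → [6,8]=1  [8,10]=2  [9,10]=1
  size 3 → [2,6,8]=1  [6,8,10]=3  [7,9,10]=1  [8,9,10]=3
  size 4 → [2,6,8,10]=4  [5,7,9,10]=1  [6,8,9,10]=6  [7,8,9,10]=4
  size 5 → [2,6,8,9,10]=10  [4,5,7,9,10]=1  [5,7,8,9,10]=5  [6,7,8,9,10]=10
  size 6 → [2,6,7,8,9,10]=20  [3,4,5,7,9,10]=1  [4,5,7,8,9,10]=6  [5,6,7,8,9,10]=15
  size 7 → [1,3,4,5,7,9,10]=1  [2,5,6,7,8,9,10]=35  [3,4,5,7,8,9,10]=7  [4,5,6,7,8,9,10]=21
  size 8 → [0,1,3,4,5,7,9,10]=1  [1,3,4,5,7,8,9,10]=8  [2,4,5,6,7,8,9,10]=56  [3,4,5,6,7,8,9,10]=28
  size 9 → [0,1,3,4,5,7,8,9,10]=9  [1,3,4,5,6,7,8,9,10]=36  [2,3,4,5,6,7,8,9,10]=84
  first=0(o) contributes 120
  first=2(e) contributes 45
|[w]| = 165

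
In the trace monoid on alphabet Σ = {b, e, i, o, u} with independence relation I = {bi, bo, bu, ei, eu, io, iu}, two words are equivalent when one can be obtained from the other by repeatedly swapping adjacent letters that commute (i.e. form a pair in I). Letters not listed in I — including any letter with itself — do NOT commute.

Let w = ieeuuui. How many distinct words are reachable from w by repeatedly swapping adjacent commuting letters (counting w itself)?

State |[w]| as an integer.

#0=i has no predecessor
#1=e has no predecessor
#2=e depends on [1:e]
#3=u has no predecessor
#4=u depends on [3:u]
#5=u depends on [4:u]
#6=i depends on [0:i]
sources: [0:i, 1:e, 3:u]
N(rest) = Σ N(rest − s) over sources s of rest; N(one piece) = 1:
  size 1 → [2]=1  [5]=1  [6]=1
  size 2 → [0,6]=1  [1,2]=1  [2,5]=2  [2,6]=2  [4,5]=1  [5,6]=2
  size 3 → [0,2,6]=3  [0,5,6]=3  [1,2,5]=3  [1,2,6]=3  [2,4,5]=3  [2,5,6]=6  [3,4,5]=1  [4,5,6]=3
  size 4 → [0,1,2,6]=6  [0,2,5,6]=12  [0,4,5,6]=6  [1,2,4,5]=6  [1,2,5,6]=12  [2,3,4,5]=4  [2,4,5,6]=12  [3,4,5,6]=4
  size 5 → [0,1,2,5,6]=30  [0,2,4,5,6]=30  [0,3,4,5,6]=10  [1,2,3,4,5]=10  [1,2,4,5,6]=30  [2,3,4,5,6]=20
  first=0(i) contributes 60
  first=1(e) contributes 60
  first=3(u) contributes 90
|[w]| = 210

210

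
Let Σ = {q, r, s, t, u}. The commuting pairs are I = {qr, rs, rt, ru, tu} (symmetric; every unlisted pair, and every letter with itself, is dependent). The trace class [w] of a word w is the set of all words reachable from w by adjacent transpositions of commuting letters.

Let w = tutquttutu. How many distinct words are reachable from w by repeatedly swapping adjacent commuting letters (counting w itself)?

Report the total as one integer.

60

0(t) covers ∅
1(u) covers ∅
2(t) covers 0:t
3(q) covers 1:u, 2:t
4(u) covers 3:q
5(t) covers 3:q
6(t) covers 5:t
7(u) covers 4:u
8(t) covers 6:t
9(u) covers 7:u
floor of heap: 0:t, 1:u
completions by unplaced set U, small U first (add the entries for U minus each lowest piece of U):
  |U|=1: {8}:1  {9}:1
  |U|=2: {6,8}:1  {7,9}:1  {8,9}:2
  |U|=3: {4,7,9}:1  {5,6,8}:1  {6,8,9}:3  {7,8,9}:3
  |U|=4: {4,7,8,9}:4  {5,6,8,9}:4  {6,7,8,9}:6
  |U|=5: {4,6,7,8,9}:10  {5,6,7,8,9}:10
  |U|=6: {4,5,6,7,8,9}:20
  |U|=7: {3,4,5,6,7,8,9}:20
  |U|=8: {1,3,4,5,6,7,8,9}:20  {2,3,4,5,6,7,8,9}:20
  start at 0(t): 40
  start at 1(u): 20
sum over floor = 60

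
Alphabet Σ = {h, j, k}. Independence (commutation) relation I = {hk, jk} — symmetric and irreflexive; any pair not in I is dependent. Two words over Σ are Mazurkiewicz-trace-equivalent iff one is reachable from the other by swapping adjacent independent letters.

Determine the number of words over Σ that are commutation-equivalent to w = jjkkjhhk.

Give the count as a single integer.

#0=j has no predecessor
#1=j depends on [0:j]
#2=k has no predecessor
#3=k depends on [2:k]
#4=j depends on [1:j]
#5=h depends on [4:j]
#6=h depends on [5:h]
#7=k depends on [3:k]
sources: [0:j, 2:k]
N(rest) = Σ N(rest − s) over sources s of rest; N(one piece) = 1:
  size 1 → [6]=1  [7]=1
  size 2 → [3,7]=1  [5,6]=1  [6,7]=2
  size 3 → [2,3,7]=1  [3,6,7]=3  [4,5,6]=1  [5,6,7]=3
  size 4 → [1,4,5,6]=1  [2,3,6,7]=4  [3,5,6,7]=6  [4,5,6,7]=4
  size 5 → [0,1,4,5,6]=1  [1,4,5,6,7]=5  [2,3,5,6,7]=10  [3,4,5,6,7]=10
  size 6 → [0,1,4,5,6,7]=6  [1,3,4,5,6,7]=15  [2,3,4,5,6,7]=20
  first=0(j) contributes 35
  first=2(k) contributes 21
|[w]| = 56

56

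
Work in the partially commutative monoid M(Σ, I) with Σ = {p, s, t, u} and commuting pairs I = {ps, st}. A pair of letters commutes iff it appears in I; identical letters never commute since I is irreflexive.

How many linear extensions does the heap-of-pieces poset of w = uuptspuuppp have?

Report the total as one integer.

drop 0:u onto floor
drop 1:u onto {0:u}
drop 2:p onto {1:u}
drop 3:t onto {2:p}
drop 4:s onto {1:u}
drop 5:p onto {3:t}
drop 6:u onto {4:s, 5:p}
drop 7:u onto {6:u}
drop 8:p onto {7:u}
drop 9:p onto {8:p}
drop 10:p onto {9:p}
ground layer = {0:u}
drop-orders for the pieces not yet dropped (sum over which currently-grounded one goes next):
  1 to go: {10} 1
  2 to go: {9,10} 1
  3 to go: {8,9,10} 1
  4 to go: {7,8,9,10} 1
  5 to go: {6,7,8,9,10} 1
  6 to go: {4,6,7,8,9,10} 1  {5,6,7,8,9,10} 1
  7 to go: {3,5,6,7,8,9,10} 1  {4,5,6,7,8,9,10} 2
  8 to go: {2,3,5,6,7,8,9,10} 1  {3,4,5,6,7,8,9,10} 3
  9 to go: {2,3,4,5,6,7,8,9,10} 4
  if 0:u drops first: 4 orders

4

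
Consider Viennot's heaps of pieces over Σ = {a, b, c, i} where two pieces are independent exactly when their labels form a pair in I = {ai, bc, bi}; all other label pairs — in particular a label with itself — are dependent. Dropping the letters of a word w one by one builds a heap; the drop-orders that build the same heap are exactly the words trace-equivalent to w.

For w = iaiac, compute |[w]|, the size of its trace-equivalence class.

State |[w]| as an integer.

0(i) covers ∅
1(a) covers ∅
2(i) covers 0:i
3(a) covers 1:a
4(c) covers 2:i, 3:a
floor of heap: 0:i, 1:a
completions by unplaced set U, small U first (add the entries for U minus each lowest piece of U):
  |U|=1: {4}:1
  |U|=2: {2,4}:1  {3,4}:1
  |U|=3: {0,2,4}:1  {1,3,4}:1  {2,3,4}:2
  start at 0(i): 3
  start at 1(a): 3
sum over floor = 6

6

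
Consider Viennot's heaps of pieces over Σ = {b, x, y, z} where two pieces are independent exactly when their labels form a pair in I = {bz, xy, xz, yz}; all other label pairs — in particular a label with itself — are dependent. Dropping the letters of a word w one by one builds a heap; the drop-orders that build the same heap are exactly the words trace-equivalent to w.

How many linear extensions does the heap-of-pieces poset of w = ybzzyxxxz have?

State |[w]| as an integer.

#0=y has no predecessor
#1=b depends on [0:y]
#2=z has no predecessor
#3=z depends on [2:z]
#4=y depends on [1:b]
#5=x depends on [1:b]
#6=x depends on [5:x]
#7=x depends on [6:x]
#8=z depends on [3:z]
sources: [0:y, 2:z]
N(rest) = Σ N(rest − s) over sources s of rest; N(one piece) = 1:
  size 1 → [4]=1  [7]=1  [8]=1
  size 2 → [3,8]=1  [4,7]=2  [4,8]=2  [6,7]=1  [7,8]=2
  size 3 → [2,3,8]=1  [3,4,8]=3  [3,7,8]=3  [4,6,7]=3  [4,7,8]=6  [5,6,7]=1  [6,7,8]=3
  size 4 → [2,3,4,8]=4  [2,3,7,8]=4  [3,4,7,8]=12  [3,6,7,8]=6  [4,5,6,7]=4  [4,6,7,8]=12  [5,6,7,8]=4
  size 5 → [1,4,5,6,7]=4  [2,3,4,7,8]=20  [2,3,6,7,8]=10  [3,4,6,7,8]=30  [3,5,6,7,8]=10  [4,5,6,7,8]=20
  size 6 → [0,1,4,5,6,7]=4  [1,4,5,6,7,8]=24  [2,3,4,6,7,8]=60  [2,3,5,6,7,8]=20  [3,4,5,6,7,8]=60
  size 7 → [0,1,4,5,6,7,8]=28  [1,3,4,5,6,7,8]=84  [2,3,4,5,6,7,8]=140
  first=0(y) contributes 224
  first=2(z) contributes 112
|[w]| = 336

336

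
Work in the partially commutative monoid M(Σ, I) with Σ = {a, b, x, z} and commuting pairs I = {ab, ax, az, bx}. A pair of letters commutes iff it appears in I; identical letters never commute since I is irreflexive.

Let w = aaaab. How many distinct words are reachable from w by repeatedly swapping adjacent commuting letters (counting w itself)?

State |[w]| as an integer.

5

0(a) covers ∅
1(a) covers 0:a
2(a) covers 1:a
3(a) covers 2:a
4(b) covers ∅
floor of heap: 0:a, 4:b
completions by unplaced set U, small U first (add the entries for U minus each lowest piece of U):
  |U|=1: {3}:1  {4}:1
  |U|=2: {2,3}:1  {3,4}:2
  |U|=3: {1,2,3}:1  {2,3,4}:3
  start at 0(a): 4
  start at 4(b): 1
sum over floor = 5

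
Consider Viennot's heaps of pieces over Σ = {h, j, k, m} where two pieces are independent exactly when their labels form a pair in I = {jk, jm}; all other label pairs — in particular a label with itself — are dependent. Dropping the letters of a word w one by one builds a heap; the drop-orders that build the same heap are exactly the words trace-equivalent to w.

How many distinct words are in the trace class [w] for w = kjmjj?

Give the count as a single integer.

10

#0=k has no predecessor
#1=j has no predecessor
#2=m depends on [0:k]
#3=j depends on [1:j]
#4=j depends on [3:j]
sources: [0:k, 1:j]
N(rest) = Σ N(rest − s) over sources s of rest; N(one piece) = 1:
  size 1 → [2]=1  [4]=1
  size 2 → [0,2]=1  [2,4]=2  [3,4]=1
  size 3 → [0,2,4]=3  [1,3,4]=1  [2,3,4]=3
  first=0(k) contributes 4
  first=1(j) contributes 6
|[w]| = 10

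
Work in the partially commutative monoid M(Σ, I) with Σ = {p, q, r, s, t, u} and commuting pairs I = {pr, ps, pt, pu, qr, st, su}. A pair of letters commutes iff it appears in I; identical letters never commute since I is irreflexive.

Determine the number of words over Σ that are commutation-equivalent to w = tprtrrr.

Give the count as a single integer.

drop 0:t onto floor
drop 1:p onto floor
drop 2:r onto {0:t}
drop 3:t onto {2:r}
drop 4:r onto {3:t}
drop 5:r onto {4:r}
drop 6:r onto {5:r}
ground layer = {0:t, 1:p}
drop-orders for the pieces not yet dropped (sum over which currently-grounded one goes next):
  1 to go: {1} 1  {6} 1
  2 to go: {1,6} 2  {5,6} 1
  3 to go: {1,5,6} 3  {4,5,6} 1
  4 to go: {1,4,5,6} 4  {3,4,5,6} 1
  5 to go: {1,3,4,5,6} 5  {2,3,4,5,6} 1
  if 0:t drops first: 6 orders
  if 1:p drops first: 1 orders
heap linearizations: 7

7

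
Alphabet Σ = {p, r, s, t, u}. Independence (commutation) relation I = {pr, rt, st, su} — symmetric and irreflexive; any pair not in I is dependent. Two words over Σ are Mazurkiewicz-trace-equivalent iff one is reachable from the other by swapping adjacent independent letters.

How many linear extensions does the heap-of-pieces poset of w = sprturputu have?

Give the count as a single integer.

piece 0:s — minimal
piece 1:p rests on {0:s}
piece 2:r rests on {0:s}
piece 3:t rests on {1:p}
piece 4:u rests on {2:r, 3:t}
piece 5:r rests on {4:u}
piece 6:p rests on {4:u}
piece 7:u rests on {5:r, 6:p}
piece 8:t rests on {7:u}
piece 9:u rests on {8:t}
minimal pieces: {0:s}
ways to finish when only these pieces remain (= sum over removing one remaining piece with nothing left below it):
  1 left: {9}→1
  2 left: {8,9}→1
  3 left: {7,8,9}→1
  4 left: {5,7,8,9}→1  {6,7,8,9}→1
  5 left: {5,6,7,8,9}→2
  6 left: {4,5,6,7,8,9}→2
  7 left: {2,4,5,6,7,8,9}→2  {3,4,5,6,7,8,9}→2
  8 left: {1,3,4,5,6,7,8,9}→2  {2,3,4,5,6,7,8,9}→4
  placing 0:s first → 6 extensions

6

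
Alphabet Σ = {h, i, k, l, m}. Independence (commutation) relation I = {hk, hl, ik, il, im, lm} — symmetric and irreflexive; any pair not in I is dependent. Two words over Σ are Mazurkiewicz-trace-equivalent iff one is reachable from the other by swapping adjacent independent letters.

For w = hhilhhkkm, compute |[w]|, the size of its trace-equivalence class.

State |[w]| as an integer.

56

piece 0:h — minimal
piece 1:h rests on {0:h}
piece 2:i rests on {1:h}
piece 3:l — minimal
piece 4:h rests on {2:i}
piece 5:h rests on {4:h}
piece 6:k rests on {3:l}
piece 7:k rests on {6:k}
piece 8:m rests on {5:h, 7:k}
minimal pieces: {0:h, 3:l}
ways to finish when only these pieces remain (= sum over removing one remaining piece with nothing left below it):
  1 left: {8}→1
  2 left: {5,8}→1  {7,8}→1
  3 left: {4,5,8}→1  {5,7,8}→2  {6,7,8}→1
  4 left: {2,4,5,8}→1  {3,6,7,8}→1  {4,5,7,8}→3  {5,6,7,8}→3
  5 left: {1,2,4,5,8}→1  {2,4,5,7,8}→4  {3,5,6,7,8}→4  {4,5,6,7,8}→6
  6 left: {0,1,2,4,5,8}→1  {1,2,4,5,7,8}→5  {2,4,5,6,7,8}→10  {3,4,5,6,7,8}→10
  7 left: {0,1,2,4,5,7,8}→6  {1,2,4,5,6,7,8}→15  {2,3,4,5,6,7,8}→20
  placing 0:h first → 35 extensions
  placing 3:l first → 21 extensions
total linear extensions = 56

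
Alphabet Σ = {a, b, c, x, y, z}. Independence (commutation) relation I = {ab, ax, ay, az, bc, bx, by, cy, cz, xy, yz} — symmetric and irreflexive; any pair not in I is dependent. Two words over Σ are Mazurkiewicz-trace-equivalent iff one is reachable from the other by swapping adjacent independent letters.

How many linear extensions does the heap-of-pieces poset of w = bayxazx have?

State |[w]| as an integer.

210

#0=b has no predecessor
#1=a has no predecessor
#2=y has no predecessor
#3=x has no predecessor
#4=a depends on [1:a]
#5=z depends on [0:b, 3:x]
#6=x depends on [5:z]
sources: [0:b, 1:a, 2:y, 3:x]
N(rest) = Σ N(rest − s) over sources s of rest; N(one piece) = 1:
  size 1 → [2]=1  [4]=1  [6]=1
  size 2 → [1,4]=1  [2,4]=2  [2,6]=2  [4,6]=2  [5,6]=1
  size 3 → [0,5,6]=1  [1,2,4]=3  [1,4,6]=3  [2,4,6]=6  [2,5,6]=3  [3,5,6]=1  [4,5,6]=3
  size 4 → [0,2,5,6]=4  [0,3,5,6]=2  [0,4,5,6]=4  [1,2,4,6]=12  [1,4,5,6]=6  [2,3,5,6]=4  [2,4,5,6]=12  [3,4,5,6]=4
  size 5 → [0,1,4,5,6]=10  [0,2,3,5,6]=10  [0,2,4,5,6]=20  [0,3,4,5,6]=10  [1,2,4,5,6]=30  [1,3,4,5,6]=10  [2,3,4,5,6]=20
  first=0(b) contributes 60
  first=1(a) contributes 60
  first=2(y) contributes 30
  first=3(x) contributes 60
|[w]| = 210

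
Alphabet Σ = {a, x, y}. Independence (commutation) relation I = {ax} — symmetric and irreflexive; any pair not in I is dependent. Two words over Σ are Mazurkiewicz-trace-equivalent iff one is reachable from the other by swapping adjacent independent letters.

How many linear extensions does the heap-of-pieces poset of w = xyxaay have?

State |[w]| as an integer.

3

drop 0:x onto floor
drop 1:y onto {0:x}
drop 2:x onto {1:y}
drop 3:a onto {1:y}
drop 4:a onto {3:a}
drop 5:y onto {2:x, 4:a}
ground layer = {0:x}
drop-orders for the pieces not yet dropped (sum over which currently-grounded one goes next):
  1 to go: {5} 1
  2 to go: {2,5} 1  {4,5} 1
  3 to go: {2,4,5} 2  {3,4,5} 1
  4 to go: {2,3,4,5} 3
  if 0:x drops first: 3 orders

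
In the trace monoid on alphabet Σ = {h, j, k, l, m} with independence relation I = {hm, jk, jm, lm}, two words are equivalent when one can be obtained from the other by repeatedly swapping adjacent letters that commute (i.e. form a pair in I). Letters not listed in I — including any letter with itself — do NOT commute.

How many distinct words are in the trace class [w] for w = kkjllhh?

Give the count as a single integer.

#0=k has no predecessor
#1=k depends on [0:k]
#2=j has no predecessor
#3=l depends on [1:k, 2:j]
#4=l depends on [3:l]
#5=h depends on [4:l]
#6=h depends on [5:h]
sources: [0:k, 2:j]
N(rest) = Σ N(rest − s) over sources s of rest; N(one piece) = 1:
  size 1 → [6]=1
  size 2 → [5,6]=1
  size 3 → [4,5,6]=1
  size 4 → [3,4,5,6]=1
  size 5 → [1,3,4,5,6]=1  [2,3,4,5,6]=1
  first=0(k) contributes 2
  first=2(j) contributes 1
|[w]| = 3

3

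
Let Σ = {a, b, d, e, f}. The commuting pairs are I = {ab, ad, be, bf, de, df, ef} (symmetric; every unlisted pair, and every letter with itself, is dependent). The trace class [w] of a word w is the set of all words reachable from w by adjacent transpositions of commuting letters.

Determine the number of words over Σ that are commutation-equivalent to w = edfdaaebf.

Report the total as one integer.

drop 0:e onto floor
drop 1:d onto floor
drop 2:f onto floor
drop 3:d onto {1:d}
drop 4:a onto {0:e, 2:f}
drop 5:a onto {4:a}
drop 6:e onto {5:a}
drop 7:b onto {3:d}
drop 8:f onto {5:a}
ground layer = {0:e, 1:d, 2:f}
drop-orders for the pieces not yet dropped (sum over which currently-grounded one goes next):
  1 to go: {6} 1  {7} 1  {8} 1
  2 to go: {3,7} 1  {6,7} 2  {6,8} 2  {7,8} 2
  3 to go: {1,3,7} 1  {3,6,7} 3  {3,7,8} 3  {5,6,8} 2  {6,7,8} 6
  4 to go: {1,3,6,7} 4  {1,3,7,8} 4  {3,6,7,8} 12  {4,5,6,8} 2  {5,6,7,8} 8
  5 to go: {0,4,5,6,8} 2  {1,3,6,7,8} 20  {2,4,5,6,8} 2  {3,5,6,7,8} 20  {4,5,6,7,8} 10
  6 to go: {0,2,4,5,6,8} 4  {0,4,5,6,7,8} 12  {1,3,5,6,7,8} 40  {2,4,5,6,7,8} 12  {3,4,5,6,7,8} 30
  7 to go: {0,2,4,5,6,7,8} 28  {0,3,4,5,6,7,8} 42  {1,3,4,5,6,7,8} 70  {2,3,4,5,6,7,8} 42
  if 0:e drops first: 112 orders
  if 1:d drops first: 112 orders
  if 2:f drops first: 112 orders
heap linearizations: 336

336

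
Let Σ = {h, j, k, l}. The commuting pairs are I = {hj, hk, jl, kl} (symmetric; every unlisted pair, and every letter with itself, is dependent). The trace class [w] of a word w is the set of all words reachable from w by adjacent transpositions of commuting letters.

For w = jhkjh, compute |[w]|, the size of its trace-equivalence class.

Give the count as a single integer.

piece 0:j — minimal
piece 1:h — minimal
piece 2:k rests on {0:j}
piece 3:j rests on {2:k}
piece 4:h rests on {1:h}
minimal pieces: {0:j, 1:h}
ways to finish when only these pieces remain (= sum over removing one remaining piece with nothing left below it):
  1 left: {3}→1  {4}→1
  2 left: {1,4}→1  {2,3}→1  {3,4}→2
  3 left: {0,2,3}→1  {1,3,4}→3  {2,3,4}→3
  placing 0:j first → 6 extensions
  placing 1:h first → 4 extensions
total linear extensions = 10

10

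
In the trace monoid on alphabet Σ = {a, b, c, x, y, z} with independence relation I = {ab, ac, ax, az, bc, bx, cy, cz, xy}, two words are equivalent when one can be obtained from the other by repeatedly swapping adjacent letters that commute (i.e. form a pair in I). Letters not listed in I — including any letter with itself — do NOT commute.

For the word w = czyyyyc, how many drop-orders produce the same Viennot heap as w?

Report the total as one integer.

0(c) covers ∅
1(z) covers ∅
2(y) covers 1:z
3(y) covers 2:y
4(y) covers 3:y
5(y) covers 4:y
6(c) covers 0:c
floor of heap: 0:c, 1:z
completions by unplaced set U, small U first (add the entries for U minus each lowest piece of U):
  |U|=1: {5}:1  {6}:1
  |U|=2: {0,6}:1  {4,5}:1  {5,6}:2
  |U|=3: {0,5,6}:3  {3,4,5}:1  {4,5,6}:3
  |U|=4: {0,4,5,6}:6  {2,3,4,5}:1  {3,4,5,6}:4
  |U|=5: {0,3,4,5,6}:10  {1,2,3,4,5}:1  {2,3,4,5,6}:5
  start at 0(c): 6
  start at 1(z): 15
sum over floor = 21

21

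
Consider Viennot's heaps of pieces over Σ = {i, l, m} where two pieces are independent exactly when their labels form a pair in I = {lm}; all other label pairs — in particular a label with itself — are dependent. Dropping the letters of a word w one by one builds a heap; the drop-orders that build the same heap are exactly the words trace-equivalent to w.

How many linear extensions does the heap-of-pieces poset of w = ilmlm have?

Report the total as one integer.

#0=i has no predecessor
#1=l depends on [0:i]
#2=m depends on [0:i]
#3=l depends on [1:l]
#4=m depends on [2:m]
sources: [0:i]
N(rest) = Σ N(rest − s) over sources s of rest; N(one piece) = 1:
  size 1 → [3]=1  [4]=1
  size 2 → [1,3]=1  [2,4]=1  [3,4]=2
  size 3 → [1,3,4]=3  [2,3,4]=3
  first=0(i) contributes 6

6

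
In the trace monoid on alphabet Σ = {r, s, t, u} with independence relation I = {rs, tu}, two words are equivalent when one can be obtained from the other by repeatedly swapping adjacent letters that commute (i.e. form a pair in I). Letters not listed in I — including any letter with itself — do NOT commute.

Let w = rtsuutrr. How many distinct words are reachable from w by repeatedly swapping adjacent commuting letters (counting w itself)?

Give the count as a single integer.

drop 0:r onto floor
drop 1:t onto {0:r}
drop 2:s onto {1:t}
drop 3:u onto {2:s}
drop 4:u onto {3:u}
drop 5:t onto {2:s}
drop 6:r onto {4:u, 5:t}
drop 7:r onto {6:r}
ground layer = {0:r}
drop-orders for the pieces not yet dropped (sum over which currently-grounded one goes next):
  1 to go: {7} 1
  2 to go: {6,7} 1
  3 to go: {4,6,7} 1  {5,6,7} 1
  4 to go: {3,4,6,7} 1  {4,5,6,7} 2
  5 to go: {3,4,5,6,7} 3
  6 to go: {2,3,4,5,6,7} 3
  if 0:r drops first: 3 orders

3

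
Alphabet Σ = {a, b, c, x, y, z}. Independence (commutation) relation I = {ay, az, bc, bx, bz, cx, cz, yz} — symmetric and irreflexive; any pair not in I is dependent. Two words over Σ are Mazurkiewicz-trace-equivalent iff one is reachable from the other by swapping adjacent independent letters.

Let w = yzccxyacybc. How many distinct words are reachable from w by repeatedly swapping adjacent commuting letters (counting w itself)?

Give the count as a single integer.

0(y) covers ∅
1(z) covers ∅
2(c) covers 0:y
3(c) covers 2:c
4(x) covers 0:y, 1:z
5(y) covers 3:c, 4:x
6(a) covers 3:c, 4:x
7(c) covers 5:y, 6:a
8(y) covers 7:c
9(b) covers 8:y
10(c) covers 8:y
floor of heap: 0:y, 1:z
completions by unplaced set U, small U first (add the entries for U minus each lowest piece of U):
  |U|=1: {9}:1  {10}:1
  |U|=2: {9,10}:2
  |U|=3: {8,9,10}:2
  |U|=4: {7,8,9,10}:2
  |U|=5: {5,7,8,9,10}:2  {6,7,8,9,10}:2
  |U|=6: {5,6,7,8,9,10}:4
  |U|=7: {3,5,6,7,8,9,10}:4  {4,5,6,7,8,9,10}:4
  |U|=8: {1,4,5,6,7,8,9,10}:4  {2,3,5,6,7,8,9,10}:4  {3,4,5,6,7,8,9,10}:8
  |U|=9: {1,3,4,5,6,7,8,9,10}:12  {2,3,4,5,6,7,8,9,10}:12
  start at 0(y): 24
  start at 1(z): 12
sum over floor = 36

36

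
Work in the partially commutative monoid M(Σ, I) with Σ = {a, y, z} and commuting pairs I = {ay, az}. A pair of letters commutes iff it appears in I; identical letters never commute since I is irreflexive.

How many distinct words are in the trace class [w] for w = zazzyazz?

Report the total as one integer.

28

0(z) covers ∅
1(a) covers ∅
2(z) covers 0:z
3(z) covers 2:z
4(y) covers 3:z
5(a) covers 1:a
6(z) covers 4:y
7(z) covers 6:z
floor of heap: 0:z, 1:a
completions by unplaced set U, small U first (add the entries for U minus each lowest piece of U):
  |U|=1: {5}:1  {7}:1
  |U|=2: {1,5}:1  {5,7}:2  {6,7}:1
  |U|=3: {1,5,7}:3  {4,6,7}:1  {5,6,7}:3
  |U|=4: {1,5,6,7}:6  {3,4,6,7}:1  {4,5,6,7}:4
  |U|=5: {1,4,5,6,7}:10  {2,3,4,6,7}:1  {3,4,5,6,7}:5
  |U|=6: {0,2,3,4,6,7}:1  {1,3,4,5,6,7}:15  {2,3,4,5,6,7}:6
  start at 0(z): 21
  start at 1(a): 7
sum over floor = 28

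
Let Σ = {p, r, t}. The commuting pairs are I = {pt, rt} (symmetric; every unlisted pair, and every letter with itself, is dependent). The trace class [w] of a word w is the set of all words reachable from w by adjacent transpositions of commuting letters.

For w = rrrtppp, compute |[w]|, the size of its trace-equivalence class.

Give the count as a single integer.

#0=r has no predecessor
#1=r depends on [0:r]
#2=r depends on [1:r]
#3=t has no predecessor
#4=p depends on [2:r]
#5=p depends on [4:p]
#6=p depends on [5:p]
sources: [0:r, 3:t]
N(rest) = Σ N(rest − s) over sources s of rest; N(one piece) = 1:
  size 1 → [3]=1  [6]=1
  size 2 → [3,6]=2  [5,6]=1
  size 3 → [3,5,6]=3  [4,5,6]=1
  size 4 → [2,4,5,6]=1  [3,4,5,6]=4
  size 5 → [1,2,4,5,6]=1  [2,3,4,5,6]=5
  first=0(r) contributes 6
  first=3(t) contributes 1
|[w]| = 7

7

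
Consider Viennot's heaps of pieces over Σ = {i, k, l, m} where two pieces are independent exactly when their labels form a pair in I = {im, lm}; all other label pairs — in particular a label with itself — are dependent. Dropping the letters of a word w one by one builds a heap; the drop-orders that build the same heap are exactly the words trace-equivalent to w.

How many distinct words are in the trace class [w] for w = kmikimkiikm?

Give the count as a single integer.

4

0(k) covers ∅
1(m) covers 0:k
2(i) covers 0:k
3(k) covers 1:m, 2:i
4(i) covers 3:k
5(m) covers 3:k
6(k) covers 4:i, 5:m
7(i) covers 6:k
8(i) covers 7:i
9(k) covers 8:i
10(m) covers 9:k
floor of heap: 0:k
completions by unplaced set U, small U first (add the entries for U minus each lowest piece of U):
  |U|=1: {10}:1
  |U|=2: {9,10}:1
  |U|=3: {8,9,10}:1
  |U|=4: {7,8,9,10}:1
  |U|=5: {6,7,8,9,10}:1
  |U|=6: {4,6,7,8,9,10}:1  {5,6,7,8,9,10}:1
  |U|=7: {4,5,6,7,8,9,10}:2
  |U|=8: {3,4,5,6,7,8,9,10}:2
  |U|=9: {1,3,4,5,6,7,8,9,10}:2  {2,3,4,5,6,7,8,9,10}:2
  start at 0(k): 4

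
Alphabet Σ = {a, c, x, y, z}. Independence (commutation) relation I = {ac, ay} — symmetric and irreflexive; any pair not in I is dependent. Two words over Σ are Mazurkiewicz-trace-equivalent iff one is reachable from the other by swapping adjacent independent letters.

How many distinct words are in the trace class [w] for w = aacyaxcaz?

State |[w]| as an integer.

#0=a has no predecessor
#1=a depends on [0:a]
#2=c has no predecessor
#3=y depends on [2:c]
#4=a depends on [1:a]
#5=x depends on [3:y, 4:a]
#6=c depends on [5:x]
#7=a depends on [5:x]
#8=z depends on [6:c, 7:a]
sources: [0:a, 2:c]
N(rest) = Σ N(rest − s) over sources s of rest; N(one piece) = 1:
  size 1 → [8]=1
  size 2 → [6,8]=1  [7,8]=1
  size 3 → [6,7,8]=2
  size 4 → [5,6,7,8]=2
  size 5 → [3,5,6,7,8]=2  [4,5,6,7,8]=2
  size 6 → [1,4,5,6,7,8]=2  [2,3,5,6,7,8]=2  [3,4,5,6,7,8]=4
  size 7 → [0,1,4,5,6,7,8]=2  [1,3,4,5,6,7,8]=6  [2,3,4,5,6,7,8]=6
  first=0(a) contributes 12
  first=2(c) contributes 8
|[w]| = 20

20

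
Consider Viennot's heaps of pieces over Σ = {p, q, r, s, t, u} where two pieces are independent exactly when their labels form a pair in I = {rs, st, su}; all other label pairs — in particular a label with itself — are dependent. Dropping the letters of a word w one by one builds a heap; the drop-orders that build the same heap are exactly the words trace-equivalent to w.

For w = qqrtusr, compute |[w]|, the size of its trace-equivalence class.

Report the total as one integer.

piece 0:q — minimal
piece 1:q rests on {0:q}
piece 2:r rests on {1:q}
piece 3:t rests on {2:r}
piece 4:u rests on {3:t}
piece 5:s rests on {1:q}
piece 6:r rests on {4:u}
minimal pieces: {0:q}
ways to finish when only these pieces remain (= sum over removing one remaining piece with nothing left below it):
  1 left: {5}→1  {6}→1
  2 left: {4,6}→1  {5,6}→2
  3 left: {3,4,6}→1  {4,5,6}→3
  4 left: {2,3,4,6}→1  {3,4,5,6}→4
  5 left: {2,3,4,5,6}→5
  placing 0:q first → 5 extensions

5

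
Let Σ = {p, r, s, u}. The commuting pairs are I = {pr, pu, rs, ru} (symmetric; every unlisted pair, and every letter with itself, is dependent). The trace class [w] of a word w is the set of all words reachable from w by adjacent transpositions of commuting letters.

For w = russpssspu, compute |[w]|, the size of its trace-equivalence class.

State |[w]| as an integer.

#0=r has no predecessor
#1=u has no predecessor
#2=s depends on [1:u]
#3=s depends on [2:s]
#4=p depends on [3:s]
#5=s depends on [4:p]
#6=s depends on [5:s]
#7=s depends on [6:s]
#8=p depends on [7:s]
#9=u depends on [7:s]
sources: [0:r, 1:u]
N(rest) = Σ N(rest − s) over sources s of rest; N(one piece) = 1:
  size 1 → [0]=1  [8]=1  [9]=1
  size 2 → [0,8]=2  [0,9]=2  [8,9]=2
  size 3 → [0,8,9]=6  [7,8,9]=2
  size 4 → [0,7,8,9]=8  [6,7,8,9]=2
  size 5 → [0,6,7,8,9]=10  [5,6,7,8,9]=2
  size 6 → [0,5,6,7,8,9]=12  [4,5,6,7,8,9]=2
  size 7 → [0,4,5,6,7,8,9]=14  [3,4,5,6,7,8,9]=2
  size 8 → [0,3,4,5,6,7,8,9]=16  [2,3,4,5,6,7,8,9]=2
  first=0(r) contributes 2
  first=1(u) contributes 18
|[w]| = 20

20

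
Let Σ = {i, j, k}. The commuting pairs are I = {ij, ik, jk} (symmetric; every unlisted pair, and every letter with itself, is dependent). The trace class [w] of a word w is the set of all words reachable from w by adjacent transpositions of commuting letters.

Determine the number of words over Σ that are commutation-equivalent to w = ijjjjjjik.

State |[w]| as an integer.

252

drop 0:i onto floor
drop 1:j onto floor
drop 2:j onto {1:j}
drop 3:j onto {2:j}
drop 4:j onto {3:j}
drop 5:j onto {4:j}
drop 6:j onto {5:j}
drop 7:i onto {0:i}
drop 8:k onto floor
ground layer = {0:i, 1:j, 8:k}
drop-orders for the pieces not yet dropped (sum over which currently-grounded one goes next):
  1 to go: {6} 1  {7} 1  {8} 1
  2 to go: {0,7} 1  {5,6} 1  {6,7} 2  {6,8} 2  {7,8} 2
  3 to go: {0,6,7} 3  {0,7,8} 3  {4,5,6} 1  {5,6,7} 3  {5,6,8} 3  {6,7,8} 6
  4 to go: {0,5,6,7} 6  {0,6,7,8} 12  {3,4,5,6} 1  {4,5,6,7} 4  {4,5,6,8} 4  {5,6,7,8} 12
  5 to go: {0,4,5,6,7} 10  {0,5,6,7,8} 30  {2,3,4,5,6} 1  {3,4,5,6,7} 5  {3,4,5,6,8} 5  {4,5,6,7,8} 20
  6 to go: {0,3,4,5,6,7} 15  {0,4,5,6,7,8} 60  {1,2,3,4,5,6} 1  {2,3,4,5,6,7} 6  {2,3,4,5,6,8} 6  {3,4,5,6,7,8} 30
  7 to go: {0,2,3,4,5,6,7} 21  {0,3,4,5,6,7,8} 105  {1,2,3,4,5,6,7} 7  {1,2,3,4,5,6,8} 7  {2,3,4,5,6,7,8} 42
  if 0:i drops first: 56 orders
  if 1:j drops first: 168 orders
  if 8:k drops first: 28 orders
heap linearizations: 252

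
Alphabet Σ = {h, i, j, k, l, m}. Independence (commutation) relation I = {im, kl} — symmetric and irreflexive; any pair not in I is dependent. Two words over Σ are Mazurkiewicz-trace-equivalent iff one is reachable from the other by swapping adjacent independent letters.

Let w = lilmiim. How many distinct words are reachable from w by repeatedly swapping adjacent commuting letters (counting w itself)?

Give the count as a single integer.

0(l) covers ∅
1(i) covers 0:l
2(l) covers 1:i
3(m) covers 2:l
4(i) covers 2:l
5(i) covers 4:i
6(m) covers 3:m
floor of heap: 0:l
completions by unplaced set U, small U first (add the entries for U minus each lowest piece of U):
  |U|=1: {5}:1  {6}:1
  |U|=2: {3,6}:1  {4,5}:1  {5,6}:2
  |U|=3: {3,5,6}:3  {4,5,6}:3
  |U|=4: {3,4,5,6}:6
  |U|=5: {2,3,4,5,6}:6
  start at 0(l): 6

6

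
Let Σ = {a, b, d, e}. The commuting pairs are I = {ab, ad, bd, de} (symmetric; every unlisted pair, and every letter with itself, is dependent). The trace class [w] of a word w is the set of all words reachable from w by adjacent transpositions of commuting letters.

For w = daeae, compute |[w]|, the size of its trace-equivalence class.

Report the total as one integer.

#0=d has no predecessor
#1=a has no predecessor
#2=e depends on [1:a]
#3=a depends on [2:e]
#4=e depends on [3:a]
sources: [0:d, 1:a]
N(rest) = Σ N(rest − s) over sources s of rest; N(one piece) = 1:
  size 1 → [0]=1  [4]=1
  size 2 → [0,4]=2  [3,4]=1
  size 3 → [0,3,4]=3  [2,3,4]=1
  first=0(d) contributes 1
  first=1(a) contributes 4
|[w]| = 5

5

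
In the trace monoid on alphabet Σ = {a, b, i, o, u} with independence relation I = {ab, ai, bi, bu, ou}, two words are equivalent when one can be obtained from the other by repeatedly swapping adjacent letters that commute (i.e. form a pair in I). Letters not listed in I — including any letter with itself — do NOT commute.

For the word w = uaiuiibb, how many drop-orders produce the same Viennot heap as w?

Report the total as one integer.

#0=u has no predecessor
#1=a depends on [0:u]
#2=i depends on [0:u]
#3=u depends on [1:a, 2:i]
#4=i depends on [3:u]
#5=i depends on [4:i]
#6=b has no predecessor
#7=b depends on [6:b]
sources: [0:u, 6:b]
N(rest) = Σ N(rest − s) over sources s of rest; N(one piece) = 1:
  size 1 → [5]=1  [7]=1
  size 2 → [4,5]=1  [5,7]=2  [6,7]=1
  size 3 → [3,4,5]=1  [4,5,7]=3  [5,6,7]=3
  size 4 → [1,3,4,5]=1  [2,3,4,5]=1  [3,4,5,7]=4  [4,5,6,7]=6
  size 5 → [1,2,3,4,5]=2  [1,3,4,5,7]=5  [2,3,4,5,7]=5  [3,4,5,6,7]=10
  size 6 → [0,1,2,3,4,5]=2  [1,2,3,4,5,7]=12  [1,3,4,5,6,7]=15  [2,3,4,5,6,7]=15
  first=0(u) contributes 42
  first=6(b) contributes 14
|[w]| = 56

56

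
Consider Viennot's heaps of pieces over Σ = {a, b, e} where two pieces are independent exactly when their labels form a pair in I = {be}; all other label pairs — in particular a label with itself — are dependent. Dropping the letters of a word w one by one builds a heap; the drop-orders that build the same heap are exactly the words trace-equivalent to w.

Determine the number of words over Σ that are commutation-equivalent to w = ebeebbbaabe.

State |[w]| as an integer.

70

drop 0:e onto floor
drop 1:b onto floor
drop 2:e onto {0:e}
drop 3:e onto {2:e}
drop 4:b onto {1:b}
drop 5:b onto {4:b}
drop 6:b onto {5:b}
drop 7:a onto {3:e, 6:b}
drop 8:a onto {7:a}
drop 9:b onto {8:a}
drop 10:e onto {8:a}
ground layer = {0:e, 1:b}
drop-orders for the pieces not yet dropped (sum over which currently-grounded one goes next):
  1 to go: {9} 1  {10} 1
  2 to go: {9,10} 2
  3 to go: {8,9,10} 2
  4 to go: {7,8,9,10} 2
  5 to go: {3,7,8,9,10} 2  {6,7,8,9,10} 2
  6 to go: {2,3,7,8,9,10} 2  {3,6,7,8,9,10} 4  {5,6,7,8,9,10} 2
  7 to go: {0,2,3,7,8,9,10} 2  {2,3,6,7,8,9,10} 6  {3,5,6,7,8,9,10} 6  {4,5,6,7,8,9,10} 2
  8 to go: {0,2,3,6,7,8,9,10} 8  {1,4,5,6,7,8,9,10} 2  {2,3,5,6,7,8,9,10} 12  {3,4,5,6,7,8,9,10} 8
  9 to go: {0,2,3,5,6,7,8,9,10} 20  {1,3,4,5,6,7,8,9,10} 10  {2,3,4,5,6,7,8,9,10} 20
  if 0:e drops first: 30 orders
  if 1:b drops first: 40 orders
heap linearizations: 70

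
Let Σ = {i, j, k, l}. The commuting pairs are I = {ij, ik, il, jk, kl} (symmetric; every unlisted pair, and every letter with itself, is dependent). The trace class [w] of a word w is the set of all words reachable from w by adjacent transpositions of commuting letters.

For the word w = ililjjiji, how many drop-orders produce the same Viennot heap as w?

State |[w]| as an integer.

#0=i has no predecessor
#1=l has no predecessor
#2=i depends on [0:i]
#3=l depends on [1:l]
#4=j depends on [3:l]
#5=j depends on [4:j]
#6=i depends on [2:i]
#7=j depends on [5:j]
#8=i depends on [6:i]
sources: [0:i, 1:l]
N(rest) = Σ N(rest − s) over sources s of rest; N(one piece) = 1:
  size 1 → [7]=1  [8]=1
  size 2 → [5,7]=1  [6,8]=1  [7,8]=2
  size 3 → [2,6,8]=1  [4,5,7]=1  [5,7,8]=3  [6,7,8]=3
  size 4 → [0,2,6,8]=1  [2,6,7,8]=4  [3,4,5,7]=1  [4,5,7,8]=4  [5,6,7,8]=6
  size 5 → [0,2,6,7,8]=5  [1,3,4,5,7]=1  [2,5,6,7,8]=10  [3,4,5,7,8]=5  [4,5,6,7,8]=10
  size 6 → [0,2,5,6,7,8]=15  [1,3,4,5,7,8]=6  [2,4,5,6,7,8]=20  [3,4,5,6,7,8]=15
  size 7 → [0,2,4,5,6,7,8]=35  [1,3,4,5,6,7,8]=21  [2,3,4,5,6,7,8]=35
  first=0(i) contributes 56
  first=1(l) contributes 70
|[w]| = 126

126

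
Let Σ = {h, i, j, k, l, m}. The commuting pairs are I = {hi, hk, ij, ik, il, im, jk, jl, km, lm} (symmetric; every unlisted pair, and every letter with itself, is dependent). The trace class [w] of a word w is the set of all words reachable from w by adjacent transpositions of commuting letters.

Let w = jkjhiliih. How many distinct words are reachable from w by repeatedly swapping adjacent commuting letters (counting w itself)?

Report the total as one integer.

336

#0=j has no predecessor
#1=k has no predecessor
#2=j depends on [0:j]
#3=h depends on [2:j]
#4=i has no predecessor
#5=l depends on [1:k, 3:h]
#6=i depends on [4:i]
#7=i depends on [6:i]
#8=h depends on [5:l]
sources: [0:j, 1:k, 4:i]
N(rest) = Σ N(rest − s) over sources s of rest; N(one piece) = 1:
  size 1 → [7]=1  [8]=1
  size 2 → [5,8]=1  [6,7]=1  [7,8]=2
  size 3 → [1,5,8]=1  [3,5,8]=1  [4,6,7]=1  [5,7,8]=3  [6,7,8]=3
  size 4 → [1,3,5,8]=2  [1,5,7,8]=4  [2,3,5,8]=1  [3,5,7,8]=4  [4,6,7,8]=4  [5,6,7,8]=6
  size 5 → [0,2,3,5,8]=1  [1,2,3,5,8]=3  [1,3,5,7,8]=10  [1,5,6,7,8]=10  [2,3,5,7,8]=5  [3,5,6,7,8]=10  [4,5,6,7,8]=10
  size 6 → [0,1,2,3,5,8]=4  [0,2,3,5,7,8]=6  [1,2,3,5,7,8]=18  [1,3,5,6,7,8]=30  [1,4,5,6,7,8]=20  [2,3,5,6,7,8]=15  [3,4,5,6,7,8]=20
  size 7 → [0,1,2,3,5,7,8]=28  [0,2,3,5,6,7,8]=21  [1,2,3,5,6,7,8]=63  [1,3,4,5,6,7,8]=70  [2,3,4,5,6,7,8]=35
  first=0(j) contributes 168
  first=1(k) contributes 56
  first=4(i) contributes 112
|[w]| = 336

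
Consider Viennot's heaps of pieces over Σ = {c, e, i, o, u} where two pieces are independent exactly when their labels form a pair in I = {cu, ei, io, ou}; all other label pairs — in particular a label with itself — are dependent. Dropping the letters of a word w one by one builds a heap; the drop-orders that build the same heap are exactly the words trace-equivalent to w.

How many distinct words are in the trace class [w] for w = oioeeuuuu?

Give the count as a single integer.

piece 0:o — minimal
piece 1:i — minimal
piece 2:o rests on {0:o}
piece 3:e rests on {2:o}
piece 4:e rests on {3:e}
piece 5:u rests on {1:i, 4:e}
piece 6:u rests on {5:u}
piece 7:u rests on {6:u}
piece 8:u rests on {7:u}
minimal pieces: {0:o, 1:i}
ways to finish when only these pieces remain (= sum over removing one remaining piece with nothing left below it):
  1 left: {8}→1
  2 left: {7,8}→1
  3 left: {6,7,8}→1
  4 left: {5,6,7,8}→1
  5 left: {1,5,6,7,8}→1  {4,5,6,7,8}→1
  6 left: {1,4,5,6,7,8}→2  {3,4,5,6,7,8}→1
  7 left: {1,3,4,5,6,7,8}→3  {2,3,4,5,6,7,8}→1
  placing 0:o first → 4 extensions
  placing 1:i first → 1 extensions
total linear extensions = 5

5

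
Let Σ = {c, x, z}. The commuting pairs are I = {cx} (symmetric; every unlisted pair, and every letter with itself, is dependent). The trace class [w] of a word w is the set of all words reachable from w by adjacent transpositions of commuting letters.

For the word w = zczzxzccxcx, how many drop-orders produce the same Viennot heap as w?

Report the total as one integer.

piece 0:z — minimal
piece 1:c rests on {0:z}
piece 2:z rests on {1:c}
piece 3:z rests on {2:z}
piece 4:x rests on {3:z}
piece 5:z rests on {4:x}
piece 6:c rests on {5:z}
piece 7:c rests on {6:c}
piece 8:x rests on {5:z}
piece 9:c rests on {7:c}
piece 10:x rests on {8:x}
minimal pieces: {0:z}
ways to finish when only these pieces remain (= sum over removing one remaining piece with nothing left below it):
  1 left: {9}→1  {10}→1
  2 left: {7,9}→1  {8,10}→1  {9,10}→2
  3 left: {6,7,9}→1  {7,9,10}→3  {8,9,10}→3
  4 left: {6,7,9,10}→4  {7,8,9,10}→6
  5 left: {6,7,8,9,10}→10
  6 left: {5,6,7,8,9,10}→10
  7 left: {4,5,6,7,8,9,10}→10
  8 left: {3,4,5,6,7,8,9,10}→10
  9 left: {2,3,4,5,6,7,8,9,10}→10
  placing 0:z first → 10 extensions

10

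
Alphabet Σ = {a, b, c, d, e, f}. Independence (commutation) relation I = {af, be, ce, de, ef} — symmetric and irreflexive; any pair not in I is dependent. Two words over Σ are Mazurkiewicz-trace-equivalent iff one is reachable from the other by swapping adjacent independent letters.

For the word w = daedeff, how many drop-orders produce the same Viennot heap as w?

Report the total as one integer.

drop 0:d onto floor
drop 1:a onto {0:d}
drop 2:e onto {1:a}
drop 3:d onto {1:a}
drop 4:e onto {2:e}
drop 5:f onto {3:d}
drop 6:f onto {5:f}
ground layer = {0:d}
drop-orders for the pieces not yet dropped (sum over which currently-grounded one goes next):
  1 to go: {4} 1  {6} 1
  2 to go: {2,4} 1  {4,6} 2  {5,6} 1
  3 to go: {2,4,6} 3  {3,5,6} 1  {4,5,6} 3
  4 to go: {2,4,5,6} 6  {3,4,5,6} 4
  5 to go: {2,3,4,5,6} 10
  if 0:d drops first: 10 orders

10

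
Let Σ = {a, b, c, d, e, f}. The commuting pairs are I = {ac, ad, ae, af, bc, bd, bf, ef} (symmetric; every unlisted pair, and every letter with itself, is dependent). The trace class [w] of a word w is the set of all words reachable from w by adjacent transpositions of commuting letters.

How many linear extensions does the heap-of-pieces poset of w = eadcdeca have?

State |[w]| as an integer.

28

#0=e has no predecessor
#1=a has no predecessor
#2=d depends on [0:e]
#3=c depends on [2:d]
#4=d depends on [3:c]
#5=e depends on [4:d]
#6=c depends on [5:e]
#7=a depends on [1:a]
sources: [0:e, 1:a]
N(rest) = Σ N(rest − s) over sources s of rest; N(one piece) = 1:
  size 1 → [6]=1  [7]=1
  size 2 → [1,7]=1  [5,6]=1  [6,7]=2
  size 3 → [1,6,7]=3  [4,5,6]=1  [5,6,7]=3
  size 4 → [1,5,6,7]=6  [3,4,5,6]=1  [4,5,6,7]=4
  size 5 → [1,4,5,6,7]=10  [2,3,4,5,6]=1  [3,4,5,6,7]=5
  size 6 → [0,2,3,4,5,6]=1  [1,3,4,5,6,7]=15  [2,3,4,5,6,7]=6
  first=0(e) contributes 21
  first=1(a) contributes 7
|[w]| = 28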